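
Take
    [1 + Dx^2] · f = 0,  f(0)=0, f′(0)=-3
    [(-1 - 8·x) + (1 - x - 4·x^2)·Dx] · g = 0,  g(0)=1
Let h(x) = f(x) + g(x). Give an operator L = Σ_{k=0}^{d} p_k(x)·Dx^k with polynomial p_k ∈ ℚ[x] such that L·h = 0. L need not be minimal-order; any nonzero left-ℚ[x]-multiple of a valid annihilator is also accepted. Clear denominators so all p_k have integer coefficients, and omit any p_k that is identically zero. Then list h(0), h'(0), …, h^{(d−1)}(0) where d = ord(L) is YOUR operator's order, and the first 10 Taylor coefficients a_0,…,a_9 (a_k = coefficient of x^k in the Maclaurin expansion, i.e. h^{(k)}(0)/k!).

f: a_k = 0, -3, 0, 1/2, 0, -1/40, 0, 1/1680, 0, -1/120960, …
g: a_k = 1, 1, 5, 9, 29, 65, 181, 441, 1165, 2929, …
L₀ := lclm(L_f,L_g); ord L₀ ≤ 2+1.
L = (-55 - 486·x - 553·x^2 - 1488·x^3 - 80·x^4 - 128·x^5) + (11 + 11·x + 23·x^2 - 169·x^3 - 348·x^4 - 48·x^5 - 64·x^6)·Dx + (-55 - 486·x - 553·x^2 - 1488·x^3 - 80·x^4 - 128·x^5)·Dx^2 + (11 + 11·x + 23·x^2 - 169·x^3 - 348·x^4 - 48·x^5 - 64·x^6)·Dx^3  (order 3).
h: a_k = 1, -2, 5, 19/2, 29, 2599/40, 181, 740881/1680, 1165, 354291839/120960, …
ICs: h(0) = 1, h′(0) = -2, h′′(0) = 10.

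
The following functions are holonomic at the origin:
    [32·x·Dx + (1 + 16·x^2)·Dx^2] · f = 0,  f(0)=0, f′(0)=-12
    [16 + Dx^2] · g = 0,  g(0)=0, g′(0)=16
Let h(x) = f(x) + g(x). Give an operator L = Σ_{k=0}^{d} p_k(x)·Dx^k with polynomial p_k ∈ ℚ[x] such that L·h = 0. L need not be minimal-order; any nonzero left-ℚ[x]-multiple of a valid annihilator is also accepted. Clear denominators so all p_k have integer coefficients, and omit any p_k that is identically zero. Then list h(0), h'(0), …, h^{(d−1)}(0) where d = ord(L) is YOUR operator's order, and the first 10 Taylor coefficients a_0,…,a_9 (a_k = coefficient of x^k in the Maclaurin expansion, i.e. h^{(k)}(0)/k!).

L = (-5632·x + 114688·x^3 + 131072·x^5)·Dx + (-16 + 1792·x^2 + 36864·x^4 + 65536·x^6)·Dx^2 + (-352·x + 7168·x^3 + 8192·x^5)·Dx^3 + (-1 + 112·x^2 + 2304·x^4 + 4096·x^6)·Dx^4  (order 4).
h: a_k = 0, 4, 0, 64/3, 0, -8704/15, 0, 315392/45, 0, -247717888/2835, …
ICs: h(0) = 0, h′(0) = 4, h′′(0) = 0, h′′′(0) = 128.

f: a_k = 0, -12, 0, 64, 0, -3072/5, 0, 49152/7, 0, -262144/3, …
g: a_k = 0, 16, 0, -128/3, 0, 512/15, 0, -4096/315, 0, 8192/2835, …
L₀ := lclm(L_f,L_g); ord L₀ ≤ 2+2.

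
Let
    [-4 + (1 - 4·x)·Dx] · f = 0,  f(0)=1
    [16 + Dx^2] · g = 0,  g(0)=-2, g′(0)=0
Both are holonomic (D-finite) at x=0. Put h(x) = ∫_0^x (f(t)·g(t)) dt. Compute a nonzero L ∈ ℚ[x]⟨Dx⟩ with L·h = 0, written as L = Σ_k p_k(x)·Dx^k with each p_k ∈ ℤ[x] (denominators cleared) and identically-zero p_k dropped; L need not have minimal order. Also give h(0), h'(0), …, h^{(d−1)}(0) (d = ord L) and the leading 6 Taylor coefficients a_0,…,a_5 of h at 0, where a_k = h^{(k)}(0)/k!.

L = (-16 + 64·x)·Dx + 8·Dx^2 + (-1 + 4·x)·Dx^3  (order 3).
h: a_k = 0, -2, -4, -16/3, -16, -832/15, …
ICs: h(0) = 0, h′(0) = -2, h′′(0) = -8.

f: a_k = 1, 4, 16, 64, 256, 1024, …
g: a_k = -2, 0, 16, 0, -64/3, 0, …
f·g: L₀ = L_f ⊗_s L_g, ord ≤ 1·2.
∫: right-multiply L₀ by Dx.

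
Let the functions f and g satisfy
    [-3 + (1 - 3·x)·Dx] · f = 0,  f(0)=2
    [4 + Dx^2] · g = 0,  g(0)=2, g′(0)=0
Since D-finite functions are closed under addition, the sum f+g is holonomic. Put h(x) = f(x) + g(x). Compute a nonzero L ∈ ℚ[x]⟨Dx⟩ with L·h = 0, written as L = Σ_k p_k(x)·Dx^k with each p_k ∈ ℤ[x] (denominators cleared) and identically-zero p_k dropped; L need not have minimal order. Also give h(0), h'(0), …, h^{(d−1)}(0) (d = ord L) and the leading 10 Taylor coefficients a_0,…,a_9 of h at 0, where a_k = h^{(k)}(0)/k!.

f: a_k = 2, 6, 18, 54, 162, 486, 1458, 4374, 13122, 39366, …
g: a_k = 2, 0, -4, 0, 4/3, 0, -8/45, 0, 4/315, 0, …
Weyl lclm of L_f,L_g ⇒ L₀ (ord ≤ 3).
L = (348 - 144·x + 216·x^2) + (-44 + 180·x - 216·x^2 + 216·x^3)·Dx + (87 - 36·x + 54·x^2)·Dx^2 + (-11 + 45·x - 54·x^2 + 54·x^3)·Dx^3  (order 3).
h: a_k = 4, 6, 14, 54, 490/3, 486, 65602/45, 4374, 4133434/315, 39366, …
ICs: h(0) = 4, h′(0) = 6, h′′(0) = 28.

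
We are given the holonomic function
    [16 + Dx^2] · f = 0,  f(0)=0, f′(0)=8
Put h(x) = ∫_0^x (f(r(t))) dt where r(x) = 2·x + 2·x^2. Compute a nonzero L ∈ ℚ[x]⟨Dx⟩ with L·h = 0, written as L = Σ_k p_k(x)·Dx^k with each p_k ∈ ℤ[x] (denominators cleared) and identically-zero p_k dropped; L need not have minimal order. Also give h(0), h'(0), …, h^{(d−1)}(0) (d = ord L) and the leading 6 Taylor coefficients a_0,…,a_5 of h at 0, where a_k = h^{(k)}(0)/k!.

f: a_k = 0, 8, 0, -64/3, 0, 256/15, …
f∘r: x↦r, Dx↦Dx/r' in L_f ⇒ L₀.
h=∫₀ˣh₀: take L = L₀·Dx.
L = (64 + 384·x + 768·x^2 + 512·x^3)·Dx - 2·Dx^2 + (1 + 2·x)·Dx^3  (order 3).
h: a_k = 0, 0, 8, 16/3, -128/3, -512/5, …
ICs: h(0) = 0, h′(0) = 0, h′′(0) = 16.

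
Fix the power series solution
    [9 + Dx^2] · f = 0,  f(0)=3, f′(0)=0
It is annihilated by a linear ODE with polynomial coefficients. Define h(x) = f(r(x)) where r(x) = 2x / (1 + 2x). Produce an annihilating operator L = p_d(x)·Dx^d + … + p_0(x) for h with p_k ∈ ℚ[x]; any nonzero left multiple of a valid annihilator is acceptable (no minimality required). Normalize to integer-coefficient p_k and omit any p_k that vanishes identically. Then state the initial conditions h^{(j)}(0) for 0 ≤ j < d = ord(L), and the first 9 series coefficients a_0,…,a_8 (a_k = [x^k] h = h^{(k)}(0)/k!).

L = 36 + (4 + 24·x + 48·x^2 + 32·x^3)·Dx + (1 + 8·x + 24·x^2 + 32·x^3 + 16·x^4)·Dx^2  (order 2).
h: a_k = 3, 0, -54, 216, -486, 432, 9828/5, -66096/5, 1761318/35, …
ICs: h(0) = 3, h′(0) = 0.

f: a_k = 3, 0, -27/2, 0, 81/8, 0, -243/80, 0, 2187/4480, …
Substitute x→r, Dx→(1/r')Dx; clear ⇒ L₀.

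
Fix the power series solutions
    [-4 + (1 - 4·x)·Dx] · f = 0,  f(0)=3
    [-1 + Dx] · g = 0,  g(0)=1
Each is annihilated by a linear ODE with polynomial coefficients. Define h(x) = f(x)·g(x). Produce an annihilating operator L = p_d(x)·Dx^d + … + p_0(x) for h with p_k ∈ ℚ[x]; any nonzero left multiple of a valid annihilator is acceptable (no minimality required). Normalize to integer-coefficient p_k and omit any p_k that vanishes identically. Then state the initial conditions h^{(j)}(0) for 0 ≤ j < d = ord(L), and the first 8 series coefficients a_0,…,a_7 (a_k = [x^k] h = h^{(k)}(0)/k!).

f: a_k = 3, 12, 48, 192, 768, 3072, 12288, 49152, …
g: a_k = 1, 1, 1/2, 1/6, 1/24, 1/120, 1/720, 1/5040, …
Product ⇒ symmetric product L₀, ord ≤ 1.
L = (5 - 4·x) + (-1 + 4·x)·Dx  (order 1).
h: a_k = 3, 15, 123/2, 493/2, 7889/8, 157781/40, 757349/48, 106028861/1680, …
ICs: h(0) = 3.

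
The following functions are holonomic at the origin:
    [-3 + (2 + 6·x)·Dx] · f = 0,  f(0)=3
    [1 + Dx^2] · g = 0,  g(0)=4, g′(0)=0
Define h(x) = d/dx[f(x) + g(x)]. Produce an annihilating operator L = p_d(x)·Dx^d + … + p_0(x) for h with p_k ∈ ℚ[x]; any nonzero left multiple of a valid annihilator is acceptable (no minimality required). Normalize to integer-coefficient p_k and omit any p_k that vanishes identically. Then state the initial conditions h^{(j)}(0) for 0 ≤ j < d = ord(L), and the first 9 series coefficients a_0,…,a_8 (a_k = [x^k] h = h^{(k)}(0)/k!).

L = (-417 - 72·x - 108·x^2) + (-62 - 234·x - 216·x^2 - 216·x^3)·Dx + (-417 - 72·x - 108·x^2)·Dx^2 + (-62 - 234·x - 216·x^2 - 216·x^3)·Dx^3  (order 3).
h: a_k = 9/2, -43/4, 243/16, -3581/96, 25515/256, -2066971/7680, 1515591/2048, -2659861181/1290240, 379980315/65536, …
ICs: h(0) = 9/2, h′(0) = -43/4, h′′(0) = 243/8.

f: a_k = 3, 9/2, -27/8, 81/16, -1215/128, 5103/256, -45927/1024, 216513/2048, -8444007/32768, …
g: a_k = 4, 0, -2, 0, 1/6, 0, -1/180, 0, 1/10080, …
L₀ := lclm(L_f,L_g); ord L₀ ≤ 1+2.
h₀' ⇒ L via d/dx closure of L₀.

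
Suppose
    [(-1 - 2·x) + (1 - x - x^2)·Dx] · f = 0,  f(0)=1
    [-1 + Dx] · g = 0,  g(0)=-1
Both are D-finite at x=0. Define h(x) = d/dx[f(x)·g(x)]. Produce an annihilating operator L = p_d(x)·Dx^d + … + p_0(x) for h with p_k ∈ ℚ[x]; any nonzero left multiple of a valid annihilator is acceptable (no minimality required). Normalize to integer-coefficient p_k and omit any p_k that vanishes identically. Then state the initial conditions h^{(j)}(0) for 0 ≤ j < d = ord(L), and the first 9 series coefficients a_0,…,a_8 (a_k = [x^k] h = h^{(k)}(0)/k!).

L = (7 + 6·x - x^2 - 2·x^3 + x^4) + (-2 + x + 4·x^2 - x^4)·Dx  (order 1).
h: a_k = -2, -7, -17, -221/6, -893/12, -17347/120, -98221/360, -2542969/5040, -2645039/2880, …
ICs: h(0) = -2.

f: a_k = 1, 1, 2, 3, 5, 8, 13, 21, 34, …
g: a_k = -1, -1, -1/2, -1/6, -1/24, -1/120, -1/720, -1/5040, -1/40320, …
Product ⇒ symmetric product L₀, ord ≤ 1.
Differentiate: ansatz ord ≤ ord L₀ ⇒ L.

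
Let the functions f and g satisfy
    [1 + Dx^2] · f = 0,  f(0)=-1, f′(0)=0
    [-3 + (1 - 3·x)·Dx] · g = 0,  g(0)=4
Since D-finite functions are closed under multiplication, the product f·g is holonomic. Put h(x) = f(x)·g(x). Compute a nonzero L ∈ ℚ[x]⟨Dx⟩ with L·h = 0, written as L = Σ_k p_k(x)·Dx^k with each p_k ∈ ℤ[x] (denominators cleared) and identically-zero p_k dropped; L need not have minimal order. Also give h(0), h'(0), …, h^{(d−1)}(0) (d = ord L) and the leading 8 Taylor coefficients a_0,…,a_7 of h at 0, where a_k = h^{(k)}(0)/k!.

f: a_k = -1, 0, 1/2, 0, -1/24, 0, 1/720, 0, …
g: a_k = 4, 12, 36, 108, 324, 972, 2916, 8748, …
h₀=f·g: eliminate ⇒ L₀, order ≤ 2·1.
L = (-1 + 3·x) + 6·Dx + (-1 + 3·x)·Dx^2  (order 2).
h: a_k = -4, -12, -34, -102, -1837/6, -1837/2, -495989/180, -495989/60, …
ICs: h(0) = -4, h′(0) = -12.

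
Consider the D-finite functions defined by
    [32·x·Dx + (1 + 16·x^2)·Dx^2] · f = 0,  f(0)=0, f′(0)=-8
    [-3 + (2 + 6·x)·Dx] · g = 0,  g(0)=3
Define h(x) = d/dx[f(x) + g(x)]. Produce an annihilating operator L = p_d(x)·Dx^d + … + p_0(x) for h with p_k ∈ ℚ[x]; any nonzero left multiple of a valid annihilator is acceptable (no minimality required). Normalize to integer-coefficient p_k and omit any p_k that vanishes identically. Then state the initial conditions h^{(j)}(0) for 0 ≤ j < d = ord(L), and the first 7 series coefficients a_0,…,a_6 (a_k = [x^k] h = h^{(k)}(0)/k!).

L = (-192 - 1440·x + 9216·x^2 + 13824·x^3) + (-155 - 768·x + 4128·x^2 + 36864·x^3 + 48384·x^4)·Dx + (-6 + 110·x + 576·x^2 + 2624·x^3 + 10752·x^4 + 13824·x^5)·Dx^2  (order 2).
h: a_k = -7/2, -27/4, 2291/16, -1215/32, -498773/256, -137781/512, 68624455/2048, …
ICs: h(0) = -7/2, h′(0) = -27/4.

f: a_k = 0, -8, 0, 128/3, 0, -2048/5, 0, …
g: a_k = 3, 9/2, -27/8, 81/16, -1215/128, 5103/256, -45927/1024, …
f+g: L₀ = lclm(L_f,L_g), ord ≤ 2+1.
Derive L from L₀ (diff closure).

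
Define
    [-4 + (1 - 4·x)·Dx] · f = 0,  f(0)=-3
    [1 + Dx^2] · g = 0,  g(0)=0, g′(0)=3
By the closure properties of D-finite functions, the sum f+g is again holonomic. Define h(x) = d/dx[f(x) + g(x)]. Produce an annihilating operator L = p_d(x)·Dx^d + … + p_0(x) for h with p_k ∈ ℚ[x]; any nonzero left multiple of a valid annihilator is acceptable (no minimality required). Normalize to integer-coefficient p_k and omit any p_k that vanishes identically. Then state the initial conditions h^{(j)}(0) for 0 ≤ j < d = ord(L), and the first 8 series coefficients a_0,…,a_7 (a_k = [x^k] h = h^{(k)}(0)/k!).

L = (1544 - 64·x + 128·x^2) + (-97 + 396·x - 48·x^2 + 64·x^3)·Dx + (1544 - 64·x + 128·x^2)·Dx^2 + (-97 + 396·x - 48·x^2 + 64·x^3)·Dx^3  (order 3).
h: a_k = -9, -96, -1155/2, -3072, -122879/8, -73728, -82575361/240, -1572864, …
ICs: h(0) = -9, h′(0) = -96, h′′(0) = -1155.

f: a_k = -3, -12, -48, -192, -768, -3072, -12288, -49152, …
g: a_k = 0, 3, 0, -1/2, 0, 1/40, 0, -1/1680, …
Weyl lclm of L_f,L_g ⇒ L₀ (ord ≤ 3).
h=h₀': d/dx-closure on L₀ ⇒ L.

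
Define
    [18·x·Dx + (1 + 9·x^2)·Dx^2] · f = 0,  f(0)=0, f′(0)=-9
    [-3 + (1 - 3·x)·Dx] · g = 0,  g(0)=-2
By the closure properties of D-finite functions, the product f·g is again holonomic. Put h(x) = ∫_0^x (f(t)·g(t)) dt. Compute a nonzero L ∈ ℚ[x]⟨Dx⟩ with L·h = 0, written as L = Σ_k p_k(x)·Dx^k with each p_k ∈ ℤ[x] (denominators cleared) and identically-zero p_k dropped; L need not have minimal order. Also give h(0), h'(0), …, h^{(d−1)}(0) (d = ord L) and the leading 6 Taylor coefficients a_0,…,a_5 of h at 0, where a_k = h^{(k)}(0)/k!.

f: a_k = 0, -9, 0, 27, 0, -729/5, …
g: a_k = -2, -6, -18, -54, -162, -486, …
h₀=f·g: eliminate ⇒ L₀, order ≤ 2·1.
∫: right-multiply L₀ by Dx.
L = 54·x·Dx + (6 - 18·x + 108·x^2)·Dx^2 + (-1 + 3·x - 9·x^2 + 27·x^3)·Dx^3  (order 3).
h: a_k = 0, 0, 9, 18, 27, 324/5, …
ICs: h(0) = 0, h′(0) = 0, h′′(0) = 18.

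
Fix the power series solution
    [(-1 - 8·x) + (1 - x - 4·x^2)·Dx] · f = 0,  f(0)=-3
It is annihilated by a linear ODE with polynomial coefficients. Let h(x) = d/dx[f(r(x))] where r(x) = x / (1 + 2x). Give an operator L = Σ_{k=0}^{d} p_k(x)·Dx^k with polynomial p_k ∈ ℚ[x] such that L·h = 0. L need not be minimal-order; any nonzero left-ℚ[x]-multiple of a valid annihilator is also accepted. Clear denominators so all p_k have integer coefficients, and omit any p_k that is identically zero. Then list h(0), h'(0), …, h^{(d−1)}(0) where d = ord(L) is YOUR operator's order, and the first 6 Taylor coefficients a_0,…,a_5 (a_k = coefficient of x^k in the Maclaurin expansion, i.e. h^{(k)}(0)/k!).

f: a_k = -3, -3, -15, -27, -87, -195, …
h₀=f(r): pull back L_f along r ⇒ L₀.
Derive L from L₀ (diff closure).
L = (6 + 12·x + 72·x^2 + 80·x^3) + (-1 - 15·x - 54·x^2 - 36·x^3 + 40·x^4)·Dx  (order 1).
h: a_k = -3, -18, 63, -324, 1425, -6102, …
ICs: h(0) = -3.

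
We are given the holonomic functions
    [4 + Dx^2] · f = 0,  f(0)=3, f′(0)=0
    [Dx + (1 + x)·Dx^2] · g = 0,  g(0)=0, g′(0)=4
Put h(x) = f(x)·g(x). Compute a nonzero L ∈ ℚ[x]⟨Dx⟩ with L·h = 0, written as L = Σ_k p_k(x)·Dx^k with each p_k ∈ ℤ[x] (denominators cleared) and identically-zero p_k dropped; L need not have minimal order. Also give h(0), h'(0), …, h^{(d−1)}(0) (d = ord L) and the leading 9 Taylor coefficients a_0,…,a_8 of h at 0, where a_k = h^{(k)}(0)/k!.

f: a_k = 3, 0, -6, 0, 2, 0, -4/15, 0, 2/105, …
g: a_k = 0, 4, -2, 4/3, -1, 4/5, -2/3, 4/7, -1/2, …
Product ⇒ symmetric product L₀, ord ≤ 4.
L = (168 + 864·x + 1456·x^2 + 1024·x^3 + 256·x^4) + (112 + 368·x + 384·x^2 + 128·x^3)·Dx + (102 + 464·x + 744·x^2 + 512·x^3 + 128·x^4)·Dx^2 + (28 + 92·x + 96·x^2 + 32·x^3)·Dx^3 + (15 + 62·x + 95·x^2 + 64·x^3 + 16·x^4)·Dx^4  (order 4).
h: a_k = 0, 12, -6, -20, 9, 12/5, 0, -52/35, 31/30, …
ICs: h(0) = 0, h′(0) = 12, h′′(0) = -12, h′′′(0) = -120.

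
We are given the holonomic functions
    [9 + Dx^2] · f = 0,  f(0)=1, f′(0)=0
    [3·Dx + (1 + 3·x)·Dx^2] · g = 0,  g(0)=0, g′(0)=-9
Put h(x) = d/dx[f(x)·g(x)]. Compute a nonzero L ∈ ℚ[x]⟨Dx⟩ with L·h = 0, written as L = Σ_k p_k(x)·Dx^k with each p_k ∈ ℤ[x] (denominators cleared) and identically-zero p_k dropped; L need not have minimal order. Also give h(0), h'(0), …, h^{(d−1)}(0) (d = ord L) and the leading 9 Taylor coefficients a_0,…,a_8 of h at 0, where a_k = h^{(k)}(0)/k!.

f: a_k = 1, 0, -9/2, 0, 27/8, 0, -81/80, 0, 729/4480, …
g: a_k = 0, -9, 27/2, -27, 243/4, -729/5, 729/2, -6561/7, 19683/8, …
Sym-product of L_f,L_g gives L₀ (≤ ord 4).
h=h₀': d/dx-closure on L₀ ⇒ L.
L = (-675 - 3564·x - 10206·x^2 + 8748·x^3 + 94041·x^4 + 157464·x^5 + 78732·x^6) + (-216 - 864·x + 1620·x^2 + 14580·x^3 + 29160·x^4 + 17496·x^5)·Dx + (-84 - 396·x - 378·x^2 + 5832·x^3 + 23814·x^4 + 34992·x^5 + 17496·x^6)·Dx^2 + (-24 - 96·x + 180·x^2 + 1620·x^3 + 3240·x^4 + 1944·x^5)·Dx^3 + (-1 + 84·x^2 + 540·x^3 + 1485·x^4 + 1944·x^5 + 972·x^6)·Dx^4  (order 4).
h: a_k = -9, 27, 81/2, 0, -2187/8, 6561/8, -203391/80, 80919/10, -22655133/896, …
ICs: h(0) = -9, h′(0) = 27, h′′(0) = 81, h′′′(0) = 0.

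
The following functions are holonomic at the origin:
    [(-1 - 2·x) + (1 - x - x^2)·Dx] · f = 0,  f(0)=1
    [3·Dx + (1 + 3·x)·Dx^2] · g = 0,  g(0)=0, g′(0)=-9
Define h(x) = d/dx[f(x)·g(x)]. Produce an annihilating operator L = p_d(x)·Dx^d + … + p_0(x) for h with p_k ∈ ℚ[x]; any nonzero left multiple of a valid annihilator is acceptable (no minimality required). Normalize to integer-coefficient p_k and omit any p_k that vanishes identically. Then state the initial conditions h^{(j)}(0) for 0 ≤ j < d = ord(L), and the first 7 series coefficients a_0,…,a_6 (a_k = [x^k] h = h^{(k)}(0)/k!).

f: a_k = 1, 1, 2, 3, 5, 8, 13, …
g: a_k = 0, -9, 27/2, -27, 243/4, -729/5, 729/2, …
L₀ := L_f ⊗_s L_g (sym. prod.), ord ≤ 2.
h₀' ⇒ L via d/dx closure of L₀.
L = (102 + 270·x + 324·x^2) + (-3 + 93·x + 324·x^2 + 252·x^3)·Dx + (-5 - 22·x - 4·x^2 + 63·x^3 + 36·x^4)·Dx^2  (order 2).
h: a_k = -9, 9, -189/2, 135, -2871/4, 7641/5, -115659/20, …
ICs: h(0) = -9, h′(0) = 9.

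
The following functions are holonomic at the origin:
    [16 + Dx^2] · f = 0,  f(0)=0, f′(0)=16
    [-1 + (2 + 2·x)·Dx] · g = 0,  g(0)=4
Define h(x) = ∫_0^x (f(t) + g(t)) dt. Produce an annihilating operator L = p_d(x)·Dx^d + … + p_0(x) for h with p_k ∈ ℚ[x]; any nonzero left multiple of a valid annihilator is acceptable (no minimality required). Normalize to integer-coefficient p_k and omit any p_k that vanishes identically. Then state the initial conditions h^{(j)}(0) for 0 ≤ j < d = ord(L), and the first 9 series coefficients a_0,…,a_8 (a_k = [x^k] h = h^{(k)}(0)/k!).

L = (-1072 - 2048·x - 1024·x^2)·Dx + (2016 + 6112·x + 6144·x^2 + 2048·x^3)·Dx^2 + (-67 - 128·x - 64·x^2)·Dx^3 + (126 + 382·x + 384·x^2 + 128·x^3)·Dx^4  (order 4).
h: a_k = 0, 4, 9, -1/6, -509/48, -1/32, 32873/5760, -3/256, -2086757/1290240, …
ICs: h(0) = 0, h′(0) = 4, h′′(0) = 18, h′′′(0) = -1.

f: a_k = 0, 16, 0, -128/3, 0, 512/15, 0, -4096/315, 0, …
g: a_k = 4, 2, -1/2, 1/4, -5/32, 7/64, -21/256, 33/512, -429/8192, …
Sum ⇒ L₀ = lclm(L_f,L_g) in ℚ(x)⟨Dx⟩.
Integrate: L := L₀·Dx.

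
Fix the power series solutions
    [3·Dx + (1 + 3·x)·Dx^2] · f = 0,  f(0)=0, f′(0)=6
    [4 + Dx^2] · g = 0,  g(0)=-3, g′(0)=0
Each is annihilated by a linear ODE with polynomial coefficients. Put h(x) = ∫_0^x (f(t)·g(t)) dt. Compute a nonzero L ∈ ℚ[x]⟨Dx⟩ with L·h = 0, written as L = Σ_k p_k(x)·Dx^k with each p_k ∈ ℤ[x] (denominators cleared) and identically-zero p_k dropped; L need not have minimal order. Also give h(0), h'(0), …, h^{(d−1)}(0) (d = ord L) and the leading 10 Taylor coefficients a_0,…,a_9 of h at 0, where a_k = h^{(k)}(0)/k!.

f: a_k = 0, 6, -9, 18, -81/2, 486/5, -243, 4374/7, -6561/4, 4374, …
g: a_k = -3, 0, 6, 0, -2, 0, 4/15, 0, -2/105, 0, …
Sym-product of L_f,L_g gives L₀ (≤ ord 4).
Integrate: L := L₀·Dx.
L = (-1112 - 1248·x + 7344·x^2 + 27648·x^3 + 20736·x^4)·Dx + (-48 + 2160·x + 10368·x^2 + 10368·x^3)·Dx^2 + (-250 + 240·x + 4968·x^2 + 13824·x^3 + 10368·x^4)·Dx^3 + (-12 + 540·x + 2592·x^2 + 2592·x^3)·Dx^4 + (7 + 138·x + 783·x^2 + 1728·x^3 + 1296·x^4)·Dx^5  (order 5).
h: a_k = 0, 0, -9, 9, -9/2, 27/2, -163/5, 72, -23201/140, 23609/60, …
ICs: h(0) = 0, h′(0) = 0, h′′(0) = -18, h′′′(0) = 54, h′′′′(0) = -108.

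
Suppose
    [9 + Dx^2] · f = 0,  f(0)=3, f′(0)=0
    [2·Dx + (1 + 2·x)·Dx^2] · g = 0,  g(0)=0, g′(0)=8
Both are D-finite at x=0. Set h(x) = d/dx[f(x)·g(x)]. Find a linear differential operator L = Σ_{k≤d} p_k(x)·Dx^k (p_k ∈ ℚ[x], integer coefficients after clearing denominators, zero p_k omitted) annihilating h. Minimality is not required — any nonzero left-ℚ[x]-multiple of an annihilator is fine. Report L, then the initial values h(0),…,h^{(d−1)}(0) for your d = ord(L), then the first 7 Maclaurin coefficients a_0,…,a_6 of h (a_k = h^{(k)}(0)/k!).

L = (-1890 - 5103·x + 24057·x^2 + 163296·x^3 + 344088·x^4 + 314928·x^5 + 104976·x^6) + (-297 + 1998·x + 19440·x^2 + 51840·x^3 + 58320·x^4 + 23328·x^5)·Dx + (-147 + 738·x + 11106·x^2 + 44064·x^3 + 80352·x^4 + 69984·x^5 + 23328·x^6)·Dx^2 + (-33 + 222·x + 2160·x^2 + 5760·x^3 + 6480·x^4 + 2592·x^5)·Dx^3 + (7 + 145·x + 937·x^2 + 2880·x^3 + 4680·x^4 + 3888·x^5 + 1296·x^6)·Dx^4  (order 4).
h: a_k = 24, -48, -228, 240, 69, 42, -2973/10, …
ICs: h(0) = 24, h′(0) = -48, h′′(0) = -456, h′′′(0) = 1440.

f: a_k = 3, 0, -27/2, 0, 81/8, 0, -243/80, …
g: a_k = 0, 8, -8, 32/3, -16, 128/5, -128/3, …
Product ⇒ symmetric product L₀, ord ≤ 4.
Derive L from L₀ (diff closure).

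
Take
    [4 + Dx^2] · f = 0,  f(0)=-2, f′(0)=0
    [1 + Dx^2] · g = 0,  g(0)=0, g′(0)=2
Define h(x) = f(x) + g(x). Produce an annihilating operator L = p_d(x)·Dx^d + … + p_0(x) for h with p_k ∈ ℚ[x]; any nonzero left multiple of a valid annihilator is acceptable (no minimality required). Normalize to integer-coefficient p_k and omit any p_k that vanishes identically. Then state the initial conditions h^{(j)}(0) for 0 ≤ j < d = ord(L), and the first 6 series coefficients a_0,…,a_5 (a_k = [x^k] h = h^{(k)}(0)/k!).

f: a_k = -2, 0, 4, 0, -4/3, 0, …
g: a_k = 0, 2, 0, -1/3, 0, 1/60, …
Weyl lclm of L_f,L_g ⇒ L₀ (ord ≤ 4).
L = 4 + 5·Dx^2 + Dx^4  (order 4).
h: a_k = -2, 2, 4, -1/3, -4/3, 1/60, …
ICs: h(0) = -2, h′(0) = 2, h′′(0) = 8, h′′′(0) = -2.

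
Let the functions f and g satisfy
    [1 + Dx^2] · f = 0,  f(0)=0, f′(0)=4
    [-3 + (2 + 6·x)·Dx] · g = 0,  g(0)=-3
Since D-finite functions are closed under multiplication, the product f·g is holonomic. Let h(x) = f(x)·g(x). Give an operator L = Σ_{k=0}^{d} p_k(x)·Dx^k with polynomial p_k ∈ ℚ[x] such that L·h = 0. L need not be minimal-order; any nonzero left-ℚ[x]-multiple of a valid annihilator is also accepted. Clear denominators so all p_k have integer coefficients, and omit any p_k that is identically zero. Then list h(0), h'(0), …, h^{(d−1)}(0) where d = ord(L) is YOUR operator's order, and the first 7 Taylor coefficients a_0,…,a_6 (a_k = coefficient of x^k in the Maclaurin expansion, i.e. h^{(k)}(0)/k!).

L = (31 + 24·x + 36·x^2) + (-12 - 36·x)·Dx + (4 + 24·x + 36·x^2)·Dx^2  (order 2).
h: a_k = 0, -12, -18, 31/2, -69/4, 5699/160, -24483/320, …
ICs: h(0) = 0, h′(0) = -12.

f: a_k = 0, 4, 0, -2/3, 0, 1/30, 0, …
g: a_k = -3, -9/2, 27/8, -81/16, 1215/128, -5103/256, 45927/1024, …
Product ⇒ symmetric product L₀, ord ≤ 2.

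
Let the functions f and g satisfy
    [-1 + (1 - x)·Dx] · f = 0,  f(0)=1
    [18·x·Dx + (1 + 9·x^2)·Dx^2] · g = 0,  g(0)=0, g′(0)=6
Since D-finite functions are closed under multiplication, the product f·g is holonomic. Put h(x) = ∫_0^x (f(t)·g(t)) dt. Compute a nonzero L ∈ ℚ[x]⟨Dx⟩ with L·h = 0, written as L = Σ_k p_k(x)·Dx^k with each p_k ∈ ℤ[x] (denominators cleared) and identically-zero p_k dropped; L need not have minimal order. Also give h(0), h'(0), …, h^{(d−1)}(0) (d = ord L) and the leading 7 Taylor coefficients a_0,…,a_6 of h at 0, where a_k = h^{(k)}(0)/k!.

L = 18·x·Dx + (2 - 18·x + 36·x^2)·Dx^2 + (-1 + x - 9·x^2 + 9·x^3)·Dx^3  (order 3).
h: a_k = 0, 0, 3, 2, -3, -12/5, 71/5, …
ICs: h(0) = 0, h′(0) = 0, h′′(0) = 6.

f: a_k = 1, 1, 1, 1, 1, 1, 1, …
g: a_k = 0, 6, 0, -18, 0, 486/5, 0, …
f·g: L₀ = L_f ⊗_s L_g, ord ≤ 1·2.
h=∫₀ˣh₀: take L = L₀·Dx.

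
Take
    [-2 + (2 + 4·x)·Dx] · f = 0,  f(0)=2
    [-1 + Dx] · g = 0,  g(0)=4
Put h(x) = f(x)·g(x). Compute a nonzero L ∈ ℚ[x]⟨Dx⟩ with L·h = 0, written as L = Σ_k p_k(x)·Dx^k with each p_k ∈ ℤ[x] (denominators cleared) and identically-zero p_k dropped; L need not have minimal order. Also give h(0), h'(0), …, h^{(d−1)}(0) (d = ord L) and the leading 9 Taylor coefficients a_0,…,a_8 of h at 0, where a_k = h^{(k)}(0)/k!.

L = (-2 - 2·x) + (1 + 2·x)·Dx  (order 1).
h: a_k = 8, 16, 8, 16/3, -4/3, 56/15, -244/45, 2776/315, -4591/315, …
ICs: h(0) = 8.

f: a_k = 2, 2, -1, 1, -5/4, 7/4, -21/8, 33/8, -429/64, …
g: a_k = 4, 4, 2, 2/3, 1/6, 1/30, 1/180, 1/1260, 1/10080, …
Product ⇒ symmetric product L₀, ord ≤ 1.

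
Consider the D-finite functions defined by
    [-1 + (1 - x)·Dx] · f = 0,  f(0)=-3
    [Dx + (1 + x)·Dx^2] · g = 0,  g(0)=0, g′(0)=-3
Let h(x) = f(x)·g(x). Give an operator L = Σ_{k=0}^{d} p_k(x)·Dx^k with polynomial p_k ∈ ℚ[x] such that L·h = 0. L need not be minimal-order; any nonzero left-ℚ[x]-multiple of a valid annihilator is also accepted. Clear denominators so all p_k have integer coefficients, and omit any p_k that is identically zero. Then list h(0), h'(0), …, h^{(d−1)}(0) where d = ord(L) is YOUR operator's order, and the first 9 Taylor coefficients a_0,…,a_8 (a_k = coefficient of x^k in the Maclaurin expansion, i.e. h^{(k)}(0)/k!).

f: a_k = -3, -3, -3, -3, -3, -3, -3, -3, -3, …
g: a_k = 0, -3, 3/2, -1, 3/4, -3/5, 1/2, -3/7, 3/8, …
L₀ := L_f ⊗_s L_g (sym. prod.), ord ≤ 2.
L = 1 + (1 + 3·x)·Dx + (-1 + x^2)·Dx^2  (order 2).
h: a_k = 0, 9, 9/2, 15/2, 21/4, 141/20, 111/20, 957/140, 1599/280, …
ICs: h(0) = 0, h′(0) = 9.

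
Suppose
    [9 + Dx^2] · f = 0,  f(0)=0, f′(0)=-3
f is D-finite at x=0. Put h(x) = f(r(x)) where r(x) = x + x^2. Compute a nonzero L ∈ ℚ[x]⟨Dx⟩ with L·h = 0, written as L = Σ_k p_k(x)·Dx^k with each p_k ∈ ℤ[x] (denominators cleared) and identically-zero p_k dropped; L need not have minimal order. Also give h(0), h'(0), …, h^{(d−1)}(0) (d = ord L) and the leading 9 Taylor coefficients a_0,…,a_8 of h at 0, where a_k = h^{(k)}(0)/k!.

L = (9 + 54·x + 108·x^2 + 72·x^3) - 2·Dx + (1 + 2·x)·Dx^2  (order 2).
h: a_k = 0, -3, -3, 9/2, 27/2, 459/40, -45/8, -11097/560, -1377/80, …
ICs: h(0) = 0, h′(0) = -3.

f: a_k = 0, -3, 0, 9/2, 0, -81/40, 0, 243/560, 0, …
L₀ from L_f via x↦r, Dx↦r'^{-1}Dx.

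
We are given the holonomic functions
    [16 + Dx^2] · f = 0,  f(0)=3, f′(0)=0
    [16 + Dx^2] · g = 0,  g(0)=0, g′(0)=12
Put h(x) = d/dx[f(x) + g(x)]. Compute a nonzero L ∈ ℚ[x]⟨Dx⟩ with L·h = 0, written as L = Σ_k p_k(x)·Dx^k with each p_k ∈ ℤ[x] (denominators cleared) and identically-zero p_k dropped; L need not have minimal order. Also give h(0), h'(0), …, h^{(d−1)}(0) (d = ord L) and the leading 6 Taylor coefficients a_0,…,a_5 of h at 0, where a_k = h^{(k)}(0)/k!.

L = 16 + Dx^2  (order 2).
h: a_k = 12, -48, -96, 128, 128, -512/5, …
ICs: h(0) = 12, h′(0) = -48.

f: a_k = 3, 0, -24, 0, 32, 0, …
g: a_k = 0, 12, 0, -32, 0, 128/5, …
L₀ := lclm(L_f,L_g); ord L₀ ≤ 2+2.
h=h₀': d/dx-closure on L₀ ⇒ L.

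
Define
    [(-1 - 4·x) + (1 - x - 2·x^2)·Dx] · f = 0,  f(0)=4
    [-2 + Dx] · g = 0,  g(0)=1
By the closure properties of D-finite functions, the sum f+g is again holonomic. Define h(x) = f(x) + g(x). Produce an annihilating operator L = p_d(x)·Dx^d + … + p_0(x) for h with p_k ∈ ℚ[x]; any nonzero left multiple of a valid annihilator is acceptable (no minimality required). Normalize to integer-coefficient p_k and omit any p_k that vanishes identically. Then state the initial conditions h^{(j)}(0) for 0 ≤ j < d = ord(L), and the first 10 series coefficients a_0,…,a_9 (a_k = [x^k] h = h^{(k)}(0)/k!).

L = (-8 - 12·x - 72·x^2 - 32·x^3) + (2 + 20·x + 36·x^2 - 16·x^3 - 16·x^4)·Dx + (1 - 7·x + 16·x^3 + 8·x^4)·Dx^2  (order 2).
h: a_k = 5, 6, 14, 64/3, 134/3, 1264/15, 7744/45, 107108/315, 215462/315, 3866944/2835, …
ICs: h(0) = 5, h′(0) = 6.

f: a_k = 4, 4, 12, 20, 44, 84, 172, 340, 684, 1364, …
g: a_k = 1, 2, 2, 4/3, 2/3, 4/15, 4/45, 8/315, 2/315, 4/2835, …
f+g: L₀ = lclm(L_f,L_g), ord ≤ 1+1.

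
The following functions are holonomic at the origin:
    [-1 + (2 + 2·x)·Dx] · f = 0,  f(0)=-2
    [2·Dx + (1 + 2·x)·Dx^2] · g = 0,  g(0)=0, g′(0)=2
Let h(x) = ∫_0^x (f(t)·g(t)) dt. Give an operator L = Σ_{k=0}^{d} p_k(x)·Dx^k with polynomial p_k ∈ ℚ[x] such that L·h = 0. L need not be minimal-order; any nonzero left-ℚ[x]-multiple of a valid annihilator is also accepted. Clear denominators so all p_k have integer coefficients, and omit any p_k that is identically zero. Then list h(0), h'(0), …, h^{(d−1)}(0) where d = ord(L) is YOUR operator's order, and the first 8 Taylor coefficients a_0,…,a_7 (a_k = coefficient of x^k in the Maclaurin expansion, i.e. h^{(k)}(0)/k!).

L = (-1 + 2·x)·Dx + (4 + 4·x)·Dx^2 + (4 + 16·x + 20·x^2 + 8·x^3)·Dx^3  (order 3).
h: a_k = 0, 0, -2, 2/3, -17/24, 11/12, -3709/2880, 4267/2240, …
ICs: h(0) = 0, h′(0) = 0, h′′(0) = -4.

f: a_k = -2, -1, 1/4, -1/8, 5/64, -7/128, 21/512, -33/1024, …
g: a_k = 0, 2, -2, 8/3, -4, 32/5, -32/3, 128/7, …
f·g: L₀ = L_f ⊗_s L_g, ord ≤ 1·2.
Integrate: L := L₀·Dx.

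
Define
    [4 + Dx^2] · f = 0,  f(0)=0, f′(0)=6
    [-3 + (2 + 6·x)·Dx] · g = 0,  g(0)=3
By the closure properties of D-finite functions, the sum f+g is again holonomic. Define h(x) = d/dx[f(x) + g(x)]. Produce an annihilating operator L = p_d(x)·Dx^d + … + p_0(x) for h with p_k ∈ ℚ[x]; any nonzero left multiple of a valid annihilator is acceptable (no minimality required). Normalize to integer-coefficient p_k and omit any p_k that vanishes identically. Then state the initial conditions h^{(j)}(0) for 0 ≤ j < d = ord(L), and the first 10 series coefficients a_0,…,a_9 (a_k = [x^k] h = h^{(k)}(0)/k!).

f: a_k = 0, 6, 0, -4, 0, 4/5, 0, -8/105, 0, 4/945, …
g: a_k = 3, 9/2, -27/8, 81/16, -1215/128, 5103/256, -45927/1024, 216513/2048, -8444007/32768, 42220035/65536, …
L₀ := lclm(L_f,L_g); ord L₀ ≤ 2+1.
Differentiate: ansatz ord ≤ ord L₀ ⇒ L.
L = (-1812 - 1152·x - 1728·x^2) + (-344 - 1800·x - 3456·x^2 - 3456·x^3)·Dx + (-453 - 288·x - 432·x^2)·Dx^2 + (-86 - 450·x - 864·x^2 - 864·x^3)·Dx^3  (order 3).
h: a_k = 21/2, -27/4, 51/16, -1215/32, 26539/256, -137781/512, 22717481/30720, -8444007/4096, 39898195219/6881280, -2153221785/131072, …
ICs: h(0) = 21/2, h′(0) = -27/4, h′′(0) = 51/8.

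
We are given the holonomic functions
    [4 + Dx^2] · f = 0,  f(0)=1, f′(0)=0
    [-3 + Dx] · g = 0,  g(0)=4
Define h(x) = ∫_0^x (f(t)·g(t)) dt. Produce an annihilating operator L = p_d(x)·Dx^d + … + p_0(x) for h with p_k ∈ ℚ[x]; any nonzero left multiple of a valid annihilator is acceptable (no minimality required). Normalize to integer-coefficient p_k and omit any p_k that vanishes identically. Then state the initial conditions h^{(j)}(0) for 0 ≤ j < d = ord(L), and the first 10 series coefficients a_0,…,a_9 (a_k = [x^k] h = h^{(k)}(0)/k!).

f: a_k = 1, 0, -2, 0, 2/3, 0, -4/45, 0, 2/315, 0, …
g: a_k = 4, 12, 18, 18, 27/2, 81/10, 81/20, 243/140, 729/1120, 243/1120, …
h₀=f·g: eliminate ⇒ L₀, order ≤ 2·1.
h=∫h₀ ⇒ L = L₀·Dx.
L = 13·Dx - 6·Dx^2 + Dx^3  (order 3).
h: a_k = 0, 4, 6, 10/3, -3/2, -119/30, -199/60, -407/252, -1483/3360, -239/90720, …
ICs: h(0) = 0, h′(0) = 4, h′′(0) = 12.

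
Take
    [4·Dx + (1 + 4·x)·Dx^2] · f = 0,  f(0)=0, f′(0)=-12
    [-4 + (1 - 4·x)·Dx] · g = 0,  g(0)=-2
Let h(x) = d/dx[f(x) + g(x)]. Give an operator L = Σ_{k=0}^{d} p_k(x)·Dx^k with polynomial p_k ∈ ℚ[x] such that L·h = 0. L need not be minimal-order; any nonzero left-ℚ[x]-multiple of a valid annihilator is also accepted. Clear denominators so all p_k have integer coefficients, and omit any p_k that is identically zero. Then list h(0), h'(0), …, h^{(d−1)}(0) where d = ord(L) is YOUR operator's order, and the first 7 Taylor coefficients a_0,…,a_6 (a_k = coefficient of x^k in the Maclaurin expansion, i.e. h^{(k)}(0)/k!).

L = (-160 - 128·x) + (-16 - 256·x - 256·x^2)·Dx + (3 + 4·x - 48·x^2 - 64·x^3)·Dx^2  (order 2).
h: a_k = -20, -16, -576, -1280, -13312, -36864, -278528, …
ICs: h(0) = -20, h′(0) = -16.

f: a_k = 0, -12, 24, -64, 192, -3072/5, 2048, …
g: a_k = -2, -8, -32, -128, -512, -2048, -8192, …
Sum ⇒ L₀ = lclm(L_f,L_g) in ℚ(x)⟨Dx⟩.
h₀' ⇒ L via d/dx closure of L₀.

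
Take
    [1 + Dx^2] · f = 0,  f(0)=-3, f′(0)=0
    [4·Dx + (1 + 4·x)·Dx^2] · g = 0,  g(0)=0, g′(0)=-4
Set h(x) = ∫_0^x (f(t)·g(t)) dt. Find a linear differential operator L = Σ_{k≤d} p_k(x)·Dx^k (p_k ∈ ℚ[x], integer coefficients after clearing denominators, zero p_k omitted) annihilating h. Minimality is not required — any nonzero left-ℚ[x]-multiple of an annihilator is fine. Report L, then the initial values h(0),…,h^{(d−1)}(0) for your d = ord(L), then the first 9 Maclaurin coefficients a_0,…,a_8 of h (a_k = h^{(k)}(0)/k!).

L = (-147 - 144·x - 224·x^2 + 256·x^3 + 256·x^4)·Dx + (-56 - 160·x + 384·x^2 + 512·x^3)·Dx^2 + (-150 - 160·x - 192·x^2 + 512·x^3 + 512·x^4)·Dx^3 + (-56 - 160·x + 384·x^2 + 512·x^3)·Dx^4 + (-3 - 16·x + 32·x^2 + 256·x^3 + 256·x^4)·Dx^5  (order 5).
h: a_k = 0, 0, 6, -8, 29/2, -36, 1943/20, -279, 940403/1120, …
ICs: h(0) = 0, h′(0) = 0, h′′(0) = 12, h′′′(0) = -48, h′′′′(0) = 348.

f: a_k = -3, 0, 3/2, 0, -1/8, 0, 1/240, 0, -1/13440, …
g: a_k = 0, -4, 8, -64/3, 64, -1024/5, 2048/3, -16384/7, 8192, …
L₀ := L_f ⊗_s L_g (sym. prod.), ord ≤ 4.
h=∫₀ˣh₀: take L = L₀·Dx.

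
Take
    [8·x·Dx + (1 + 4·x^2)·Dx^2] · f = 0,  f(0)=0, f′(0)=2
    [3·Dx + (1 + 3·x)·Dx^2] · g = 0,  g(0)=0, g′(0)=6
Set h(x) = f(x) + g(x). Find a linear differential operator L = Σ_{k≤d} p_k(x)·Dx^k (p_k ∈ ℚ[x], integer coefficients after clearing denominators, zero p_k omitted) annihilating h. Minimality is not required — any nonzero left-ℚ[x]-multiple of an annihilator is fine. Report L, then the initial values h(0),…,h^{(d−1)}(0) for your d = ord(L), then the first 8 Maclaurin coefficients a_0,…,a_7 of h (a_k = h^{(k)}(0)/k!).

L = (-24 - 216·x + 288·x^2 + 288·x^3)·Dx + (-26 - 48·x - 120·x^2 + 576·x^3 + 576·x^4)·Dx^2 + (-3 - x + 24·x^2 + 32·x^3 + 144·x^4 + 144·x^5)·Dx^3  (order 3).
h: a_k = 0, 8, -9, 46/3, -81/2, 518/5, -243, 4246/7, …
ICs: h(0) = 0, h′(0) = 8, h′′(0) = -18.

f: a_k = 0, 2, 0, -8/3, 0, 32/5, 0, -128/7, …
g: a_k = 0, 6, -9, 18, -81/2, 486/5, -243, 4374/7, …
Sum ⇒ L₀ = lclm(L_f,L_g) in ℚ(x)⟨Dx⟩.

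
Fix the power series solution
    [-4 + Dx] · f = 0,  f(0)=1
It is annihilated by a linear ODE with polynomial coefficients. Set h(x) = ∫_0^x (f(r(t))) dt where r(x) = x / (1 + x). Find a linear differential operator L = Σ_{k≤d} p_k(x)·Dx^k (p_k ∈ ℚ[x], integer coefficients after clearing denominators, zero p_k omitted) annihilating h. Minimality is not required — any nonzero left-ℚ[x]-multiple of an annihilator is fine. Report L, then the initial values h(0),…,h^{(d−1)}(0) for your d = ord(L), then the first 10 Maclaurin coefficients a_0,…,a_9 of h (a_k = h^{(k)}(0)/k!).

L = -4·Dx + (1 + 2·x + x^2)·Dx^2  (order 2).
h: a_k = 0, 1, 2, 4/3, -1/3, -4/15, 14/45, -44/315, -17/630, 316/2835, …
ICs: h(0) = 0, h′(0) = 1.

f: a_k = 1, 4, 8, 32/3, 32/3, 128/15, 256/45, 1024/315, 512/315, 2048/2835, …
Change of var in L_f (x↦r) gives L₀.
h=∫₀ˣh₀: take L = L₀·Dx.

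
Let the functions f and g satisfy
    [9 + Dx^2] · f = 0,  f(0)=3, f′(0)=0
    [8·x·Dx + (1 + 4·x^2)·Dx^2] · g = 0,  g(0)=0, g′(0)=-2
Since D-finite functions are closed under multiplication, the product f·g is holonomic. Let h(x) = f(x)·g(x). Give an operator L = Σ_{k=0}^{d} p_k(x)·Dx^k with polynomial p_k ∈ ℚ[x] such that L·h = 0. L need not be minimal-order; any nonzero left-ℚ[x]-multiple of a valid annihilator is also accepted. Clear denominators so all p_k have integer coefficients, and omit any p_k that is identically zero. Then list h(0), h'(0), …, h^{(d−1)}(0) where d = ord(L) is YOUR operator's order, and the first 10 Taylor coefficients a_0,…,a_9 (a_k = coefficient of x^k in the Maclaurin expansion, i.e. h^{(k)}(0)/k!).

f: a_k = 3, 0, -27/2, 0, 81/8, 0, -243/80, 0, 2187/4480, 0, …
g: a_k = 0, -2, 0, 8/3, 0, -32/5, 0, 128/7, 0, -512/9, …
Product ⇒ symmetric product L₀, ord ≤ 4.
L = (2925 + 31536·x^2 + 95904·x^4 + 186624·x^6 + 186624·x^8) + (2448·x + 20160·x^3 + 62208·x^5 + 82944·x^7)·Dx + (442 + 5088·x^2 + 19008·x^4 + 41472·x^6 + 41472·x^8)·Dx^2 + (272·x + 2240·x^3 + 6912·x^5 + 9216·x^7)·Dx^3 + (13 + 176·x^2 + 928·x^4 + 2304·x^6 + 2304·x^8)·Dx^4  (order 4).
h: a_k = 0, -6, 0, 35, 0, -1509/20, 0, 48813/280, 0, -3302209/6720, …
ICs: h(0) = 0, h′(0) = -6, h′′(0) = 0, h′′′(0) = 210.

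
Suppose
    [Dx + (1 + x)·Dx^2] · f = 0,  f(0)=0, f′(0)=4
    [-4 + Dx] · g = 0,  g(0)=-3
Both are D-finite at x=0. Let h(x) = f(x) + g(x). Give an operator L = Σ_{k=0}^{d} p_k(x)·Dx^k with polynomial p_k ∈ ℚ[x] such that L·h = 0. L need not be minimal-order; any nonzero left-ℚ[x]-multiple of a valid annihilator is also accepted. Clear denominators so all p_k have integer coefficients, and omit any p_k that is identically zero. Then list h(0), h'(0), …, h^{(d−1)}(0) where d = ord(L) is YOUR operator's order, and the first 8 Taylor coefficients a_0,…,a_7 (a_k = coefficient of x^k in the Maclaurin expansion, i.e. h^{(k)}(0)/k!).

L = (-24 - 16·x)·Dx + (-14 - 32·x - 16·x^2)·Dx^2 + (5 + 9·x + 4·x^2)·Dx^3  (order 3).
h: a_k = -3, -8, -26, -92/3, -33, -124/5, -266/15, -964/105, …
ICs: h(0) = -3, h′(0) = -8, h′′(0) = -52.

f: a_k = 0, 4, -2, 4/3, -1, 4/5, -2/3, 4/7, …
g: a_k = -3, -12, -24, -32, -32, -128/5, -256/15, -1024/105, …
f+g: L₀ = lclm(L_f,L_g), ord ≤ 2+1.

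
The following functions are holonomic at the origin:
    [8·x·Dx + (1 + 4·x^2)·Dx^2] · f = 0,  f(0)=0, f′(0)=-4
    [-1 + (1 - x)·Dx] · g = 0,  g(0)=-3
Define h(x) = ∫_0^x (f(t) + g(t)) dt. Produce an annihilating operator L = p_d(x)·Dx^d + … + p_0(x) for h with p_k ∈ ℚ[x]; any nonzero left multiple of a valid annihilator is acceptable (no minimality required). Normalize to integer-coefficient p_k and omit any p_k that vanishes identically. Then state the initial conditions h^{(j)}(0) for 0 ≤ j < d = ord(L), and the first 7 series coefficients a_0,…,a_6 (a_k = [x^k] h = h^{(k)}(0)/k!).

L = (8 - 32·x - 96·x^2)·Dx^2 + (-7 + 8·x + 20·x^2 - 96·x^3)·Dx^3 + (1 + 3·x + 12·x^3 - 16·x^4)·Dx^4  (order 4).
h: a_k = 0, -3, -7/2, -1, 7/12, -3/5, -79/30, …
ICs: h(0) = 0, h′(0) = -3, h′′(0) = -7, h′′′(0) = -6.

f: a_k = 0, -4, 0, 16/3, 0, -64/5, 0, …
g: a_k = -3, -3, -3, -3, -3, -3, -3, …
Weyl lclm of L_f,L_g ⇒ L₀ (ord ≤ 3).
h=∫h₀ ⇒ L = L₀·Dx.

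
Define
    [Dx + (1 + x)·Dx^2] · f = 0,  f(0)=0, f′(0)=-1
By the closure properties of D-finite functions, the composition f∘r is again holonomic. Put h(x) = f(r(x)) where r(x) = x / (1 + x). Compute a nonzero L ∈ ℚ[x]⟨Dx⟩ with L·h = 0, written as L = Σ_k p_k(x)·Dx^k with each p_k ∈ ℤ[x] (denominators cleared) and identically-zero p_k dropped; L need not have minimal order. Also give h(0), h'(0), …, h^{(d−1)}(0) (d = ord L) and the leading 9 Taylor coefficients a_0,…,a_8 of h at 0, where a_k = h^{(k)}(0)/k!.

f: a_k = 0, -1, 1/2, -1/3, 1/4, -1/5, 1/6, -1/7, 1/8, …
L₀ from L_f via x↦r, Dx↦r'^{-1}Dx.
L = (3 + 4·x)·Dx + (1 + 3·x + 2·x^2)·Dx^2  (order 2).
h: a_k = 0, -1, 3/2, -7/3, 15/4, -31/5, 21/2, -127/7, 255/8, …
ICs: h(0) = 0, h′(0) = -1.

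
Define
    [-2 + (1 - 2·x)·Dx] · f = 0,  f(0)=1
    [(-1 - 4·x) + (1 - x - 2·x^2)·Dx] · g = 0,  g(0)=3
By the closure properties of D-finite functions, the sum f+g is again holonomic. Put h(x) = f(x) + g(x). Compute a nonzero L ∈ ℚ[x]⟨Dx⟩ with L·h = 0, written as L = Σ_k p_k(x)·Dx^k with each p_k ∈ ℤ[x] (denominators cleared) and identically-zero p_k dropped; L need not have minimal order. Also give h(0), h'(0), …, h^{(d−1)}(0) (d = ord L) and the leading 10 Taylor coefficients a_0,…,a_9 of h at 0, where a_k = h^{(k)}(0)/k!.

f: a_k = 1, 2, 4, 8, 16, 32, 64, 128, 256, 512, …
g: a_k = 3, 3, 9, 15, 33, 63, 129, 255, 513, 1023, …
Sum ⇒ L₀ = lclm(L_f,L_g) in ℚ(x)⟨Dx⟩.
L = -4 + (-2 - 8·x)·Dx + (1 - x - 2·x^2)·Dx^2  (order 2).
h: a_k = 4, 5, 13, 23, 49, 95, 193, 383, 769, 1535, …
ICs: h(0) = 4, h′(0) = 5.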